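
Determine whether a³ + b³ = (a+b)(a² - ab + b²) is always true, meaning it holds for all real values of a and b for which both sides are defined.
Yes, this is an identity.

Claim: a³ + b³ = (a+b)(a² - ab + b²).
Reasoning: Expand the right side: (a+b)(a² - ab + b²) = a³ - a²b + ab² + a²b - ab² + b³ = a³ + b³ (the middle terms cancel in pairs).
So the two sides agree for all real values of a and b for which both sides are defined.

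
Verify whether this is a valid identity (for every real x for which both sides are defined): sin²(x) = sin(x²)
Claim: sin²(x) = sin(x²).
Test a specific point where both sides are defined: x = π/6.
LHS = sin²(x) ≈ 0.2500
RHS = sin(x²) ≈ 0.2707
Since 0.2500 ≠ 0.2707, the equation fails at this point, so it cannot hold for every real x for which both sides are defined.
sin²(x) means (sin x)², squaring the output; sin(x²) squares the input. These are different functions.

Conclusion: No, this is NOT an identity.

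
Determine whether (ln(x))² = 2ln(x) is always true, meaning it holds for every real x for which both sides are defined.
No, this is NOT an identity.

Claim: (ln(x))² = 2ln(x).
Test a specific point where both sides are defined: x = 3/2.
LHS = (ln(x))² ≈ 0.1644
RHS = 2ln(x) ≈ 0.8109
Since 0.1644 ≠ 0.8109, the equation fails at this point, so it cannot hold for every real x for which both sides are defined.
2ln(x) equals ln(x²), which is not the same as (ln x)².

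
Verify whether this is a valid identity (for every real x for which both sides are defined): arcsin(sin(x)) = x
No, this is NOT an identity.

Claim: arcsin(sin(x)) = x.
Test a specific point where both sides are defined: x = 3π/4.
LHS = arcsin(sin(x)) ≈ 0.7854
RHS = x ≈ 2.3562
Since 0.7854 ≠ 2.3562, the equation fails at this point, so it cannot hold for every real x for which both sides are defined.
arcsin only returns values in [-π/2, π/2], so arcsin(sin(x)) = x holds only for x in that interval, not for all real x.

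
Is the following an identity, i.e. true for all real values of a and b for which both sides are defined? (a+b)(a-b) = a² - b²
Claim: (a+b)(a-b) = a² - b².
Reasoning: Expand: (a+b)(a-b) = a² - ab + ba - b² = a² - b² (the cross terms cancel).
So the two sides agree for all real values of a and b for which both sides are defined.

Conclusion: Yes, this is an identity.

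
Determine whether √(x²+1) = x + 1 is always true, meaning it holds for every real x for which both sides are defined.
No, this is NOT an identity.

Claim: √(x²+1) = x + 1.
Test a specific point where both sides are defined: x = -1.
LHS = √(x²+1) ≈ 1.4142
RHS = x + 1 ≈ 0.0000
Since 1.4142 ≠ 0.0000, the equation fails at this point, so it cannot hold for every real x for which both sides are defined.
(x+1)² = x² + 2x + 1 ≠ x² + 1 unless x = 0.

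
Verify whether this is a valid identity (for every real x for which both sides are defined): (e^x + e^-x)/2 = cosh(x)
Yes, this is an identity.

Claim: (e^x + e^-x)/2 = cosh(x).
Reasoning: This is exactly the definition of the hyperbolic cosine: cosh(x) := (e^x + e^-x)/2.
So the two sides agree for every real x for which both sides are defined.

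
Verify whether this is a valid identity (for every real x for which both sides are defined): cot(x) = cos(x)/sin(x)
Yes, this is an identity.

Claim: cot(x) = cos(x)/sin(x).
Reasoning: cot(x) is defined as 1/tan(x) = 1/(sin(x)/cos(x)) = cos(x)/sin(x), wherever sin(x) ≠ 0.
So the two sides agree for every real x for which both sides are defined.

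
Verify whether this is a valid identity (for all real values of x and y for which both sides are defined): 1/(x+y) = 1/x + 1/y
Claim: 1/(x+y) = 1/x + 1/y.
Test a specific point where both sides are defined: x = -3, y = -2.
LHS = 1/(x+y) ≈ -0.2000
RHS = 1/x + 1/y ≈ -0.8333
Since -0.2000 ≠ -0.8333, the equation fails at this point, so it cannot hold for all real values of x and y for which both sides are defined.
1/x + 1/y = (x+y)/(xy), which is not 1/(x+y).

Conclusion: No, this is NOT an identity.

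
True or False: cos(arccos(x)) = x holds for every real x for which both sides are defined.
True.

Claim: cos(arccos(x)) = x.
Reasoning: For -1 ≤ x ≤ 1 (where arccos is defined), arccos(x) is by definition an angle whose cosine equals x. Taking the cosine of that angle returns x. (Note the other order, arccos(cos x) = x, is NOT an identity.)
So the two sides agree for every real x for which both sides are defined.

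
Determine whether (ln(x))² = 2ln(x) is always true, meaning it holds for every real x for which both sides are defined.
No, this is NOT an identity.

Claim: (ln(x))² = 2ln(x).
Test a specific point where both sides are defined: x = 5.
LHS = (ln(x))² ≈ 2.5903
RHS = 2ln(x) ≈ 3.2189
Since 2.5903 ≠ 3.2189, the equation fails at this point, so it cannot hold for every real x for which both sides are defined.
2ln(x) equals ln(x²), which is not the same as (ln x)².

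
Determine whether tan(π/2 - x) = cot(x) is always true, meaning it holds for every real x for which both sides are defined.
Claim: tan(π/2 - x) = cot(x).
Reasoning: tan(π/2 - x) = sin(π/2 - x)/cos(π/2 - x) = cos(x)/sin(x) = cot(x), using the cofunction identities sin(π/2 - x) = cos(x) and cos(π/2 - x) = sin(x).
So the two sides agree for every real x for which both sides are defined.

Conclusion: Yes, this is an identity.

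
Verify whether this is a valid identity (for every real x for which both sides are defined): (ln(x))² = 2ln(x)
No, this is NOT an identity.

Claim: (ln(x))² = 2ln(x).
Test a specific point where both sides are defined: x = 2.
LHS = (ln(x))² ≈ 0.4805
RHS = 2ln(x) ≈ 1.3863
Since 0.4805 ≠ 1.3863, the equation fails at this point, so it cannot hold for every real x for which both sides are defined.
2ln(x) equals ln(x²), which is not the same as (ln x)².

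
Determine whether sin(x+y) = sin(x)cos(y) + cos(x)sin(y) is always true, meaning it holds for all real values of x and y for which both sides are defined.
Yes, this is an identity.

Claim: sin(x+y) = sin(x)cos(y) + cos(x)sin(y).
Reasoning: By Euler's formula e^(i(x+y)) = e^(ix)·e^(iy) = (cos x + i·sin x)(cos y + i·sin y). The imaginary part of the left side is sin(x+y); the imaginary part of the product is sin(x)cos(y) + cos(x)sin(y).
So the two sides agree for all real values of x and y for which both sides are defined.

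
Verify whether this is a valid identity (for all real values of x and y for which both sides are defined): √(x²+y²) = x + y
No, this is NOT an identity.

Claim: √(x²+y²) = x + y.
Test a specific point where both sides are defined: x = 1, y = -1.
LHS = √(x²+y²) ≈ 1.4142
RHS = x + y ≈ 0.0000
Since 1.4142 ≠ 0.0000, the equation fails at this point, so it cannot hold for all real values of x and y for which both sides are defined.
(x+y)² = x² + 2xy + y², not x² + y², so the square root does not split this way.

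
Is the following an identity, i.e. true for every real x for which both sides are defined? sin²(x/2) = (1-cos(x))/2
Claim: sin²(x/2) = (1-cos(x))/2.
Reasoning: Use cos(2θ) = 1 - 2sin²θ with θ = x/2: cos(x) = 1 - 2sin²(x/2). Solving for sin²(x/2) gives (1 - cos(x))/2.
So the two sides agree for every real x for which both sides are defined.

Conclusion: Yes, this is an identity.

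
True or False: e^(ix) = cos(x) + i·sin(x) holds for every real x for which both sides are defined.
True.

Claim: e^(ix) = cos(x) + i·sin(x).
Reasoning: Euler's formula. Expand e^(ix) = Σ (ix)^k / k!. Since i² = -1, the even-k terms are Σ (-1)^m x^(2m)/(2m)! = cos(x) and the odd-k terms are i · Σ (-1)^m x^(2m+1)/(2m+1)! = i·sin(x).
So the two sides agree for every real x for which both sides are defined.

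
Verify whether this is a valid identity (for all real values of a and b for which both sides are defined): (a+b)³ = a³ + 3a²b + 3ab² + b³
Yes, this is an identity.

Claim: (a+b)³ = a³ + 3a²b + 3ab² + b³.
Reasoning: (a+b)³ = (a+b)(a+b)² = (a+b)(a² + 2ab + b²) = a³ + 2a²b + ab² + a²b + 2ab² + b³ = a³ + 3a²b + 3ab² + b³.
So the two sides agree for all real values of a and b for which both sides are defined.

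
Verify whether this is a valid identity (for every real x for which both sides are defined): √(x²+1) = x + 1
No, this is NOT an identity.

Claim: √(x²+1) = x + 1.
Test a specific point where both sides are defined: x = -1.
LHS = √(x²+1) ≈ 1.4142
RHS = x + 1 ≈ 0.0000
Since 1.4142 ≠ 0.0000, the equation fails at this point, so it cannot hold for every real x for which both sides are defined.
(x+1)² = x² + 2x + 1 ≠ x² + 1 unless x = 0.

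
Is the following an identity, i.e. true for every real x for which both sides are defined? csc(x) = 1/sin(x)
Yes, this is an identity.

Claim: csc(x) = 1/sin(x).
Reasoning: csc(x) is by definition the reciprocal of sin(x), wherever sin(x) ≠ 0.
So the two sides agree for every real x for which both sides are defined.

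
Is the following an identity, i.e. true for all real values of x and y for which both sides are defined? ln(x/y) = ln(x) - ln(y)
Yes, this is an identity.

Claim: ln(x/y) = ln(x) - ln(y).
Reasoning: Both sides are simultaneously defined only when x, y > 0. Write x = e^p, y = e^q. Then x/y = e^(p-q), so ln(x/y) = p - q = ln(x) - ln(y).
So the two sides agree for all real values of x and y for which both sides are defined.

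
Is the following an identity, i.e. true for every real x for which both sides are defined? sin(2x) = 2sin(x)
No, this is NOT an identity.

Claim: sin(2x) = 2sin(x).
Test a specific point where both sides are defined: x = π/3.
LHS = sin(2x) ≈ 0.8660
RHS = 2sin(x) ≈ 1.7321
Since 0.8660 ≠ 1.7321, the equation fails at this point, so it cannot hold for every real x for which both sides are defined.
The correct double-angle formula is sin(2x) = 2sin(x)cos(x).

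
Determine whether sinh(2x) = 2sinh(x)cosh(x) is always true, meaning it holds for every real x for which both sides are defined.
Claim: sinh(2x) = 2sinh(x)cosh(x).
Reasoning: 2sinh(x)cosh(x) = 2 · (e^x - e^-x)/2 · (e^x + e^-x)/2 = (e^(2x) - e^(-2x))/2 = sinh(2x).
So the two sides agree for every real x for which both sides are defined.

Conclusion: Yes, this is an identity.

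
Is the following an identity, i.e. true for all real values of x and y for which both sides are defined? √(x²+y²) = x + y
Claim: √(x²+y²) = x + y.
Test a specific point where both sides are defined: x = 4, y = 4.
LHS = √(x²+y²) ≈ 5.6569
RHS = x + y ≈ 8.0000
Since 5.6569 ≠ 8.0000, the equation fails at this point, so it cannot hold for all real values of x and y for which both sides are defined.
(x+y)² = x² + 2xy + y², not x² + y², so the square root does not split this way.

Conclusion: No, this is NOT an identity.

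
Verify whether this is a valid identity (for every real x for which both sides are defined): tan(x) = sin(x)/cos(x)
Claim: tan(x) = sin(x)/cos(x).
Reasoning: For an angle x whose terminal point on the unit circle is (cos x, sin x), tan(x) is defined as the ratio (second coordinate)/(first coordinate) = sin(x)/cos(x), wherever cos(x) ≠ 0.
So the two sides agree for every real x for which both sides are defined.

Conclusion: Yes, this is an identity.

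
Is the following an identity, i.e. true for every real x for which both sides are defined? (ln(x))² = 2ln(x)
No, this is NOT an identity.

Claim: (ln(x))² = 2ln(x).
Test a specific point where both sides are defined: x = 5.
LHS = (ln(x))² ≈ 2.5903
RHS = 2ln(x) ≈ 3.2189
Since 2.5903 ≠ 3.2189, the equation fails at this point, so it cannot hold for every real x for which both sides are defined.
2ln(x) equals ln(x²), which is not the same as (ln x)².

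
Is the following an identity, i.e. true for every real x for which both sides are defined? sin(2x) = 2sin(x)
Claim: sin(2x) = 2sin(x).
Test a specific point where both sides are defined: x = π/3.
LHS = sin(2x) ≈ 0.8660
RHS = 2sin(x) ≈ 1.7321
Since 0.8660 ≠ 1.7321, the equation fails at this point, so it cannot hold for every real x for which both sides are defined.
The correct double-angle formula is sin(2x) = 2sin(x)cos(x).

Conclusion: No, this is NOT an identity.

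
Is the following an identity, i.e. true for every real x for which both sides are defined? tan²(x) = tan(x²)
Claim: tan²(x) = tan(x²).
Test a specific point where both sides are defined: x = -π/3.
LHS = tan²(x) ≈ 3.0000
RHS = tan(x²) ≈ 1.9485
Since 3.0000 ≠ 1.9485, the equation fails at this point, so it cannot hold for every real x for which both sides are defined.
tan²(x) means (tan x)², squaring the output; tan(x²) squares the input. These are different functions.

Conclusion: No, this is NOT an identity.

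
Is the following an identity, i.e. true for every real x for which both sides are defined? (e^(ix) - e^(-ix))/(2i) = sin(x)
Claim: (e^(ix) - e^(-ix))/(2i) = sin(x).
Reasoning: By Euler's formula e^(ix) = cos(x) + i·sin(x) and e^(-ix) = cos(x) - i·sin(x). Subtracting cancels the cosine terms: e^(ix) - e^(-ix) = 2i·sin(x); divide by 2i.
So the two sides agree for every real x for which both sides are defined.

Conclusion: Yes, this is an identity.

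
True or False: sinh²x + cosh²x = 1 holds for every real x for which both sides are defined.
False.

Claim: sinh²x + cosh²x = 1.
Test a specific point where both sides are defined: x = 3/2.
LHS = sinh²x + cosh²x ≈ 10.0677
RHS = 1 ≈ 1.0000
Since 10.0677 ≠ 1.0000, the equation fails at this point, so it cannot hold for every real x for which both sides are defined.
The correct hyperbolic identity is cosh²x - sinh²x = 1 (a difference); the sum sinh²x + cosh²x equals cosh(2x).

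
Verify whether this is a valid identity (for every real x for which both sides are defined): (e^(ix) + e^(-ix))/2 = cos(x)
Yes, this is an identity.

Claim: (e^(ix) + e^(-ix))/2 = cos(x).
Reasoning: By Euler's formula e^(ix) = cos(x) + i·sin(x) and e^(-ix) = cos(x) - i·sin(x). Adding cancels the sine terms: e^(ix) + e^(-ix) = 2cos(x); divide by 2.
So the two sides agree for every real x for which both sides are defined.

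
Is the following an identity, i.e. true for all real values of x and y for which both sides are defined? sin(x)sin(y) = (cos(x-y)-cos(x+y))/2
Yes, this is an identity.

Claim: sin(x)sin(y) = (cos(x-y)-cos(x+y))/2.
Reasoning: cos(x-y) = cos(x)cos(y) + sin(x)sin(y) and cos(x+y) = cos(x)cos(y) - sin(x)sin(y). Subtracting, cos(x-y) - cos(x+y) = 2sin(x)sin(y); divide by 2.
So the two sides agree for all real values of x and y for which both sides are defined.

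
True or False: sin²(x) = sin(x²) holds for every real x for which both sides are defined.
False.

Claim: sin²(x) = sin(x²).
Test a specific point where both sides are defined: x = -π/3.
LHS = sin²(x) ≈ 0.7500
RHS = sin(x²) ≈ 0.8897
Since 0.7500 ≠ 0.8897, the equation fails at this point, so it cannot hold for every real x for which both sides are defined.
sin²(x) means (sin x)², squaring the output; sin(x²) squares the input. These are different functions.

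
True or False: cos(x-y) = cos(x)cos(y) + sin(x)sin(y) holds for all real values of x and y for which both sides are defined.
Claim: cos(x-y) = cos(x)cos(y) + sin(x)sin(y).
Reasoning: Replace y by -y in cos(x+y) = cos(x)cos(y) - sin(x)sin(y) and use cos(-y) = cos(y), sin(-y) = -sin(y): cos(x-y) = cos(x)cos(y) + sin(x)sin(y).
So the two sides agree for all real values of x and y for which both sides are defined.

Conclusion: True.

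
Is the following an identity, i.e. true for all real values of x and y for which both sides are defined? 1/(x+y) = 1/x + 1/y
Claim: 1/(x+y) = 1/x + 1/y.
Test a specific point where both sides are defined: x = -2, y = 1.
LHS = 1/(x+y) ≈ -1.0000
RHS = 1/x + 1/y ≈ 0.5000
Since -1.0000 ≠ 0.5000, the equation fails at this point, so it cannot hold for all real values of x and y for which both sides are defined.
1/x + 1/y = (x+y)/(xy), which is not 1/(x+y).

Conclusion: No, this is NOT an identity.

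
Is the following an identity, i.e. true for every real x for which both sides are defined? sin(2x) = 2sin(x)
Claim: sin(2x) = 2sin(x).
Test a specific point where both sides are defined: x = π/6.
LHS = sin(2x) ≈ 0.8660
RHS = 2sin(x) ≈ 1.0000
Since 0.8660 ≠ 1.0000, the equation fails at this point, so it cannot hold for every real x for which both sides are defined.
The correct double-angle formula is sin(2x) = 2sin(x)cos(x).

Conclusion: No, this is NOT an identity.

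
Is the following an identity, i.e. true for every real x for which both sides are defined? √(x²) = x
Claim: √(x²) = x.
Test a specific point where both sides are defined: x = -2.
LHS = √(x²) ≈ 2.0000
RHS = x ≈ -2.0000
Since 2.0000 ≠ -2.0000, the equation fails at this point, so it cannot hold for every real x for which both sides are defined.
√(x²) = |x|, which differs from x whenever x < 0 (both sides are defined for every real x).

Conclusion: No, this is NOT an identity.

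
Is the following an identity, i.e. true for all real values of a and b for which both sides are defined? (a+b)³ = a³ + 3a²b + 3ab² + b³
Yes, this is an identity.

Claim: (a+b)³ = a³ + 3a²b + 3ab² + b³.
Reasoning: (a+b)³ = (a+b)(a+b)² = (a+b)(a² + 2ab + b²) = a³ + 2a²b + ab² + a²b + 2ab² + b³ = a³ + 3a²b + 3ab² + b³.
So the two sides agree for all real values of a and b for which both sides are defined.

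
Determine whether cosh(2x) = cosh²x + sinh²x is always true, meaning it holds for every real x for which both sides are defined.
Claim: cosh(2x) = cosh²x + sinh²x.
Reasoning: cosh²x = (e^(2x) + 2 + e^(-2x))/4 and sinh²x = (e^(2x) - 2 + e^(-2x))/4. Adding gives (2e^(2x) + 2e^(-2x))/4 = (e^(2x) + e^(-2x))/2 = cosh(2x).
So the two sides agree for every real x for which both sides are defined.

Conclusion: Yes, this is an identity.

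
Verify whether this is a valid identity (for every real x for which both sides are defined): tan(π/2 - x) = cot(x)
Yes, this is an identity.

Claim: tan(π/2 - x) = cot(x).
Reasoning: tan(π/2 - x) = sin(π/2 - x)/cos(π/2 - x) = cos(x)/sin(x) = cot(x), using the cofunction identities sin(π/2 - x) = cos(x) and cos(π/2 - x) = sin(x).
So the two sides agree for every real x for which both sides are defined.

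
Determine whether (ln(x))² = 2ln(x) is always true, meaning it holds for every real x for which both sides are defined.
Claim: (ln(x))² = 2ln(x).
Test a specific point where both sides are defined: x = 1/2.
LHS = (ln(x))² ≈ 0.4805
RHS = 2ln(x) ≈ -1.3863
Since 0.4805 ≠ -1.3863, the equation fails at this point, so it cannot hold for every real x for which both sides are defined.
2ln(x) equals ln(x²), which is not the same as (ln x)².

Conclusion: No, this is NOT an identity.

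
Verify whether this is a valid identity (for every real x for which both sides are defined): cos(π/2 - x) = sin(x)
Yes, this is an identity.

Claim: cos(π/2 - x) = sin(x).
Reasoning: Use cos(u - v) = cos(u)cos(v) + sin(u)sin(v) with u = π/2, v = x: cos(π/2)cos(x) + sin(π/2)sin(x) = 0·cos(x) + 1·sin(x) = sin(x).
So the two sides agree for every real x for which both sides are defined.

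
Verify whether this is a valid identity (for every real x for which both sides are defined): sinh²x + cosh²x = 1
No, this is NOT an identity.

Claim: sinh²x + cosh²x = 1.
Test a specific point where both sides are defined: x = 3/2.
LHS = sinh²x + cosh²x ≈ 10.0677
RHS = 1 ≈ 1.0000
Since 10.0677 ≠ 1.0000, the equation fails at this point, so it cannot hold for every real x for which both sides are defined.
The correct hyperbolic identity is cosh²x - sinh²x = 1 (a difference); the sum sinh²x + cosh²x equals cosh(2x).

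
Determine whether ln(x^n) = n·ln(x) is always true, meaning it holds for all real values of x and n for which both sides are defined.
Claim: ln(x^n) = n·ln(x).
Reasoning: The right side requires x > 0. For x > 0, x^n = (e^(ln x))^n = e^(n·ln x), so taking ln of both sides gives ln(x^n) = n·ln(x).
So the two sides agree for all real values of x and n for which both sides are defined.

Conclusion: Yes, this is an identity.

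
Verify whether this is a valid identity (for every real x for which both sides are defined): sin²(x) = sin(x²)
No, this is NOT an identity.

Claim: sin²(x) = sin(x²).
Test a specific point where both sides are defined: x = 2π/3.
LHS = sin²(x) ≈ 0.7500
RHS = sin(x²) ≈ -0.9474
Since 0.7500 ≠ -0.9474, the equation fails at this point, so it cannot hold for every real x for which both sides are defined.
sin²(x) means (sin x)², squaring the output; sin(x²) squares the input. These are different functions.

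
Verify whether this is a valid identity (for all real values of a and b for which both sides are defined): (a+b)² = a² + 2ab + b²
Yes, this is an identity.

Claim: (a+b)² = a² + 2ab + b².
Reasoning: Expand: (a+b)² = (a+b)(a+b) = a·a + a·b + b·a + b·b = a² + 2ab + b².
So the two sides agree for all real values of a and b for which both sides are defined.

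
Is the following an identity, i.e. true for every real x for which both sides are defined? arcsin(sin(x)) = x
No, this is NOT an identity.

Claim: arcsin(sin(x)) = x.
Test a specific point where both sides are defined: x = π.
LHS = arcsin(sin(x)) ≈ 0.0000
RHS = x ≈ 3.1416
Since 0.0000 ≠ 3.1416, the equation fails at this point, so it cannot hold for every real x for which both sides are defined.
arcsin only returns values in [-π/2, π/2], so arcsin(sin(x)) = x holds only for x in that interval, not for all real x.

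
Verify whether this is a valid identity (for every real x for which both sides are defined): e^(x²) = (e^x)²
No, this is NOT an identity.

Claim: e^(x²) = (e^x)².
Test a specific point where both sides are defined: x = 3/2.
LHS = e^(x²) ≈ 9.4877
RHS = (e^x)² ≈ 20.0855
Since 9.4877 ≠ 20.0855, the equation fails at this point, so it cannot hold for every real x for which both sides are defined.
(e^x)² = e^(2x), and 2x ≠ x² in general.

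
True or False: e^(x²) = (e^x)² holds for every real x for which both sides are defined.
False.

Claim: e^(x²) = (e^x)².
Test a specific point where both sides are defined: x = 3/2.
LHS = e^(x²) ≈ 9.4877
RHS = (e^x)² ≈ 20.0855
Since 9.4877 ≠ 20.0855, the equation fails at this point, so it cannot hold for every real x for which both sides are defined.
(e^x)² = e^(2x), and 2x ≠ x² in general.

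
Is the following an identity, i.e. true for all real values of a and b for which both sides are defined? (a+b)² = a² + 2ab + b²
Yes, this is an identity.

Claim: (a+b)² = a² + 2ab + b².
Reasoning: Expand: (a+b)² = (a+b)(a+b) = a·a + a·b + b·a + b·b = a² + 2ab + b².
So the two sides agree for all real values of a and b for which both sides are defined.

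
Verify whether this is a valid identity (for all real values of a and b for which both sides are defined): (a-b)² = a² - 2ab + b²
Yes, this is an identity.

Claim: (a-b)² = a² - 2ab + b².
Reasoning: Expand: (a-b)² = (a-b)(a-b) = a·a - a·b - b·a + b·b = a² - 2ab + b².
So the two sides agree for all real values of a and b for which both sides are defined.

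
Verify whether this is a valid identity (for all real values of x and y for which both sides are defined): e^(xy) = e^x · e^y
Claim: e^(xy) = e^x · e^y.
Test a specific point where both sides are defined: x = 5, y = 1.
LHS = e^(xy) ≈ 148.4132
RHS = e^x · e^y ≈ 403.4288
Since 148.4132 ≠ 403.4288, the equation fails at this point, so it cannot hold for all real values of x and y for which both sides are defined.
e^x · e^y = e^(x+y), not e^(xy).

Conclusion: No, this is NOT an identity.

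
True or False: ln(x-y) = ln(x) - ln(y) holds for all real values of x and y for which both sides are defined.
Claim: ln(x-y) = ln(x) - ln(y).
Test a specific point where both sides are defined: x = 1, y = 1/2.
LHS = ln(x-y) ≈ -0.6931
RHS = ln(x) - ln(y) ≈ 0.6931
Since -0.6931 ≠ 0.6931, the equation fails at this point, so it cannot hold for all real values of x and y for which both sides are defined.
ln(x) - ln(y) = ln(x/y), not ln(x-y).

Conclusion: False.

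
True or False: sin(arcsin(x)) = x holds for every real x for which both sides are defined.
True.

Claim: sin(arcsin(x)) = x.
Reasoning: For -1 ≤ x ≤ 1 (where arcsin is defined), arcsin(x) is by definition an angle whose sine equals x. Taking the sine of that angle returns x. (Note the other order, arcsin(sin x) = x, is NOT an identity.)
So the two sides agree for every real x for which both sides are defined.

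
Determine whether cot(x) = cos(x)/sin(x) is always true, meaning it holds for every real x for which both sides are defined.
Yes, this is an identity.

Claim: cot(x) = cos(x)/sin(x).
Reasoning: cot(x) is defined as 1/tan(x) = 1/(sin(x)/cos(x)) = cos(x)/sin(x), wherever sin(x) ≠ 0.
So the two sides agree for every real x for which both sides are defined.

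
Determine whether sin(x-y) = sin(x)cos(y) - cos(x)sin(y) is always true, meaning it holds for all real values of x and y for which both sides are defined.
Claim: sin(x-y) = sin(x)cos(y) - cos(x)sin(y).
Reasoning: Replace y by -y in sin(x+y) = sin(x)cos(y) + cos(x)sin(y) and use cos(-y) = cos(y), sin(-y) = -sin(y): sin(x-y) = sin(x)cos(y) - cos(x)sin(y).
So the two sides agree for all real values of x and y for which both sides are defined.

Conclusion: Yes, this is an identity.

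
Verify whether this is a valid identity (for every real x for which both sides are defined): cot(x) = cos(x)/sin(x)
Yes, this is an identity.

Claim: cot(x) = cos(x)/sin(x).
Reasoning: cot(x) is defined as 1/tan(x) = 1/(sin(x)/cos(x)) = cos(x)/sin(x), wherever sin(x) ≠ 0.
So the two sides agree for every real x for which both sides are defined.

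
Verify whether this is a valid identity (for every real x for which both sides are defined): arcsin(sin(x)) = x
No, this is NOT an identity.

Claim: arcsin(sin(x)) = x.
Test a specific point where both sides are defined: x = 2π/3.
LHS = arcsin(sin(x)) ≈ 1.0472
RHS = x ≈ 2.0944
Since 1.0472 ≠ 2.0944, the equation fails at this point, so it cannot hold for every real x for which both sides are defined.
arcsin only returns values in [-π/2, π/2], so arcsin(sin(x)) = x holds only for x in that interval, not for all real x.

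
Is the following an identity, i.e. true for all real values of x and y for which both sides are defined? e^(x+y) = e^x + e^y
Claim: e^(x+y) = e^x + e^y.
Test a specific point where both sides are defined: x = -2, y = 1/2.
LHS = e^(x+y) ≈ 0.2231
RHS = e^x + e^y ≈ 1.7841
Since 0.2231 ≠ 1.7841, the equation fails at this point, so it cannot hold for all real values of x and y for which both sides are defined.
The correct rule is e^(x+y) = e^x · e^y (a product, not a sum).

Conclusion: No, this is NOT an identity.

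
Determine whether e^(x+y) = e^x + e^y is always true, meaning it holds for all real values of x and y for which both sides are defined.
Claim: e^(x+y) = e^x + e^y.
Test a specific point where both sides are defined: x = 1, y = -2.
LHS = e^(x+y) ≈ 0.3679
RHS = e^x + e^y ≈ 2.8536
Since 0.3679 ≠ 2.8536, the equation fails at this point, so it cannot hold for all real values of x and y for which both sides are defined.
The correct rule is e^(x+y) = e^x · e^y (a product, not a sum).

Conclusion: No, this is NOT an identity.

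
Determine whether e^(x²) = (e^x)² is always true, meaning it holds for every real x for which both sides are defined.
Claim: e^(x²) = (e^x)².
Test a specific point where both sides are defined: x = 3/2.
LHS = e^(x²) ≈ 9.4877
RHS = (e^x)² ≈ 20.0855
Since 9.4877 ≠ 20.0855, the equation fails at this point, so it cannot hold for every real x for which both sides are defined.
(e^x)² = e^(2x), and 2x ≠ x² in general.

Conclusion: No, this is NOT an identity.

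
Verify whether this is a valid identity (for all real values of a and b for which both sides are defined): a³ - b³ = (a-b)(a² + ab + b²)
Claim: a³ - b³ = (a-b)(a² + ab + b²).
Reasoning: Expand the right side: (a-b)(a² + ab + b²) = a³ + a²b + ab² - a²b - ab² - b³ = a³ - b³ (the middle terms cancel in pairs).
So the two sides agree for all real values of a and b for which both sides are defined.

Conclusion: Yes, this is an identity.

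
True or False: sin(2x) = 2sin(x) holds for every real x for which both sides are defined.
Claim: sin(2x) = 2sin(x).
Test a specific point where both sides are defined: x = 2π/3.
LHS = sin(2x) ≈ -0.8660
RHS = 2sin(x) ≈ 1.7321
Since -0.8660 ≠ 1.7321, the equation fails at this point, so it cannot hold for every real x for which both sides are defined.
The correct double-angle formula is sin(2x) = 2sin(x)cos(x).

Conclusion: False.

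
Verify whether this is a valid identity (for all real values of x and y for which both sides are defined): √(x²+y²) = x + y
No, this is NOT an identity.

Claim: √(x²+y²) = x + y.
Test a specific point where both sides are defined: x = 2, y = 1/2.
LHS = √(x²+y²) ≈ 2.0616
RHS = x + y ≈ 2.5000
Since 2.0616 ≠ 2.5000, the equation fails at this point, so it cannot hold for all real values of x and y for which both sides are defined.
(x+y)² = x² + 2xy + y², not x² + y², so the square root does not split this way.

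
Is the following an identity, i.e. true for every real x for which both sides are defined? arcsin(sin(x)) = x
Claim: arcsin(sin(x)) = x.
Test a specific point where both sides are defined: x = 3π/4.
LHS = arcsin(sin(x)) ≈ 0.7854
RHS = x ≈ 2.3562
Since 0.7854 ≠ 2.3562, the equation fails at this point, so it cannot hold for every real x for which both sides are defined.
arcsin only returns values in [-π/2, π/2], so arcsin(sin(x)) = x holds only for x in that interval, not for all real x.

Conclusion: No, this is NOT an identity.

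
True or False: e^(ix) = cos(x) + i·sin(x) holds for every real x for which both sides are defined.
Claim: e^(ix) = cos(x) + i·sin(x).
Reasoning: Euler's formula. Expand e^(ix) = Σ (ix)^k / k!. Since i² = -1, the even-k terms are Σ (-1)^m x^(2m)/(2m)! = cos(x) and the odd-k terms are i · Σ (-1)^m x^(2m+1)/(2m+1)! = i·sin(x).
So the two sides agree for every real x for which both sides are defined.

Conclusion: True.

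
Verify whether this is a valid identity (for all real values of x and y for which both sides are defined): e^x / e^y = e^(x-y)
Yes, this is an identity.

Claim: e^x / e^y = e^(x-y).
Reasoning: 1/e^y = e^(-y), so e^x / e^y = e^x · e^(-y) = e^(x + (-y)) = e^(x-y) by the product rule for exponents.
So the two sides agree for all real values of x and y for which both sides are defined.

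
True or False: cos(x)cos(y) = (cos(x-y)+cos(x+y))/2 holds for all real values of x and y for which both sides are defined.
True.

Claim: cos(x)cos(y) = (cos(x-y)+cos(x+y))/2.
Reasoning: cos(x-y) = cos(x)cos(y) + sin(x)sin(y) and cos(x+y) = cos(x)cos(y) - sin(x)sin(y). Adding, cos(x-y) + cos(x+y) = 2cos(x)cos(y); divide by 2.
So the two sides agree for all real values of x and y for which both sides are defined.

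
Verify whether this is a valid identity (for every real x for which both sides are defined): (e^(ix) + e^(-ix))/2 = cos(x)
Claim: (e^(ix) + e^(-ix))/2 = cos(x).
Reasoning: By Euler's formula e^(ix) = cos(x) + i·sin(x) and e^(-ix) = cos(x) - i·sin(x). Adding cancels the sine terms: e^(ix) + e^(-ix) = 2cos(x); divide by 2.
So the two sides agree for every real x for which both sides are defined.

Conclusion: Yes, this is an identity.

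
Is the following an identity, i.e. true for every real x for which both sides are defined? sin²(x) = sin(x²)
No, this is NOT an identity.

Claim: sin²(x) = sin(x²).
Test a specific point where both sides are defined: x = π/6.
LHS = sin²(x) ≈ 0.2500
RHS = sin(x²) ≈ 0.2707
Since 0.2500 ≠ 0.2707, the equation fails at this point, so it cannot hold for every real x for which both sides are defined.
sin²(x) means (sin x)², squaring the output; sin(x²) squares the input. These are different functions.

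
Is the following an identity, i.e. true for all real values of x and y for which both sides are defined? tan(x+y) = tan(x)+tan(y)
No, this is NOT an identity.

Claim: tan(x+y) = tan(x)+tan(y).
Test a specific point where both sides are defined: x = 3π/4, y = π/6.
LHS = tan(x+y) ≈ -0.2679
RHS = tan(x)+tan(y) ≈ -0.4226
Since -0.2679 ≠ -0.4226, the equation fails at this point, so it cannot hold for all real values of x and y for which both sides are defined.
The correct formula is tan(x+y) = (tan(x) + tan(y))/(1 - tan(x)tan(y)).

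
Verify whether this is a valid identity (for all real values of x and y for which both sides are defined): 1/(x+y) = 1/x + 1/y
No, this is NOT an identity.

Claim: 1/(x+y) = 1/x + 1/y.
Test a specific point where both sides are defined: x = 4, y = 1/2.
LHS = 1/(x+y) ≈ 0.2222
RHS = 1/x + 1/y ≈ 2.2500
Since 0.2222 ≠ 2.2500, the equation fails at this point, so it cannot hold for all real values of x and y for which both sides are defined.
1/x + 1/y = (x+y)/(xy), which is not 1/(x+y).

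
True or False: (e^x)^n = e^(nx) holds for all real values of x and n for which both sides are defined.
Claim: (e^x)^n = e^(nx).
Reasoning: e^x is a positive real number, and for a positive base B and real exponent n, B^n = e^(n·ln B). With B = e^x, ln B = x, so (e^x)^n = e^(n·x).
So the two sides agree for all real values of x and n for which both sides are defined.

Conclusion: True.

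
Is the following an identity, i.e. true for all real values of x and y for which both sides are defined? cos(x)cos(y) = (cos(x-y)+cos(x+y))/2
Claim: cos(x)cos(y) = (cos(x-y)+cos(x+y))/2.
Reasoning: cos(x-y) = cos(x)cos(y) + sin(x)sin(y) and cos(x+y) = cos(x)cos(y) - sin(x)sin(y). Adding, cos(x-y) + cos(x+y) = 2cos(x)cos(y); divide by 2.
So the two sides agree for all real values of x and y for which both sides are defined.

Conclusion: Yes, this is an identity.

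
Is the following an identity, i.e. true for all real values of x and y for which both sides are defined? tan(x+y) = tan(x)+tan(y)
No, this is NOT an identity.

Claim: tan(x+y) = tan(x)+tan(y).
Test a specific point where both sides are defined: x = -π/3, y = π/4.
LHS = tan(x+y) ≈ -0.2679
RHS = tan(x)+tan(y) ≈ -0.7321
Since -0.2679 ≠ -0.7321, the equation fails at this point, so it cannot hold for all real values of x and y for which both sides are defined.
The correct formula is tan(x+y) = (tan(x) + tan(y))/(1 - tan(x)tan(y)).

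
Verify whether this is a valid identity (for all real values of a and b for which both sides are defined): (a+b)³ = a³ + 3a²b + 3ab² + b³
Claim: (a+b)³ = a³ + 3a²b + 3ab² + b³.
Reasoning: (a+b)³ = (a+b)(a+b)² = (a+b)(a² + 2ab + b²) = a³ + 2a²b + ab² + a²b + 2ab² + b³ = a³ + 3a²b + 3ab² + b³.
So the two sides agree for all real values of a and b for which both sides are defined.

Conclusion: Yes, this is an identity.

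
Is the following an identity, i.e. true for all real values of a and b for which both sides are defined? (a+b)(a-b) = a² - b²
Claim: (a+b)(a-b) = a² - b².
Reasoning: Expand: (a+b)(a-b) = a² - ab + ba - b² = a² - b² (the cross terms cancel).
So the two sides agree for all real values of a and b for which both sides are defined.

Conclusion: Yes, this is an identity.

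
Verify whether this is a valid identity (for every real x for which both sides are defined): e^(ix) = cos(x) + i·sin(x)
Claim: e^(ix) = cos(x) + i·sin(x).
Reasoning: Euler's formula. Expand e^(ix) = Σ (ix)^k / k!. Since i² = -1, the even-k terms are Σ (-1)^m x^(2m)/(2m)! = cos(x) and the odd-k terms are i · Σ (-1)^m x^(2m+1)/(2m+1)! = i·sin(x).
So the two sides agree for every real x for which both sides are defined.

Conclusion: Yes, this is an identity.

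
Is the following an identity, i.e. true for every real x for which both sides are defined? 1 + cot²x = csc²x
Claim: 1 + cot²x = csc²x.
Reasoning: Start from sin²x + cos²x = 1 and divide every term by sin²x (allowed wherever cot x and csc x are defined): 1 + cot²x = 1/sin²x = csc²x.
So the two sides agree for every real x for which both sides are defined.

Conclusion: Yes, this is an identity.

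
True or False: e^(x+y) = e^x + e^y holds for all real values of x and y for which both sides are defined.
Claim: e^(x+y) = e^x + e^y.
Test a specific point where both sides are defined: x = -2, y = 2.
LHS = e^(x+y) ≈ 1.0000
RHS = e^x + e^y ≈ 7.5244
Since 1.0000 ≠ 7.5244, the equation fails at this point, so it cannot hold for all real values of x and y for which both sides are defined.
The correct rule is e^(x+y) = e^x · e^y (a product, not a sum).

Conclusion: False.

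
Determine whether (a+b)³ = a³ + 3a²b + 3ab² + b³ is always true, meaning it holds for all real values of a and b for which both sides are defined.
Yes, this is an identity.

Claim: (a+b)³ = a³ + 3a²b + 3ab² + b³.
Reasoning: (a+b)³ = (a+b)(a+b)² = (a+b)(a² + 2ab + b²) = a³ + 2a²b + ab² + a²b + 2ab² + b³ = a³ + 3a²b + 3ab² + b³.
So the two sides agree for all real values of a and b for which both sides are defined.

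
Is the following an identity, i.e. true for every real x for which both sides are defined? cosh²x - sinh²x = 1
Claim: cosh²x - sinh²x = 1.
Reasoning: With cosh(x) = (e^x + e^-x)/2 and sinh(x) = (e^x - e^-x)/2: cosh²x = (e^(2x) + 2 + e^(-2x))/4 and sinh²x = (e^(2x) - 2 + e^(-2x))/4. Subtracting leaves 4/4 = 1.
So the two sides agree for every real x for which both sides are defined.

Conclusion: Yes, this is an identity.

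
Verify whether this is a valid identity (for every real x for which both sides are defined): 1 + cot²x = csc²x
Yes, this is an identity.

Claim: 1 + cot²x = csc²x.
Reasoning: Start from sin²x + cos²x = 1 and divide every term by sin²x (allowed wherever cot x and csc x are defined): 1 + cot²x = 1/sin²x = csc²x.
So the two sides agree for every real x for which both sides are defined.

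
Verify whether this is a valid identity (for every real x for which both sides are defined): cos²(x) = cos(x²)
Claim: cos²(x) = cos(x²).
Test a specific point where both sides are defined: x = π/2.
LHS = cos²(x) ≈ 0.0000
RHS = cos(x²) ≈ -0.7812
Since 0.0000 ≠ -0.7812, the equation fails at this point, so it cannot hold for every real x for which both sides are defined.
cos²(x) means (cos x)², squaring the output; cos(x²) squares the input. These are different functions.

Conclusion: No, this is NOT an identity.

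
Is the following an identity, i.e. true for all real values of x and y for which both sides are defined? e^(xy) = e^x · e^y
Claim: e^(xy) = e^x · e^y.
Test a specific point where both sides are defined: x = -3, y = 5.
LHS = e^(xy) ≈ 0.0000
RHS = e^x · e^y ≈ 7.3891
Since 0.0000 ≠ 7.3891, the equation fails at this point, so it cannot hold for all real values of x and y for which both sides are defined.
e^x · e^y = e^(x+y), not e^(xy).

Conclusion: No, this is NOT an identity.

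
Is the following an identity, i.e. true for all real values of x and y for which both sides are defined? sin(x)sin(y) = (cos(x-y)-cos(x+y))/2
Yes, this is an identity.

Claim: sin(x)sin(y) = (cos(x-y)-cos(x+y))/2.
Reasoning: cos(x-y) = cos(x)cos(y) + sin(x)sin(y) and cos(x+y) = cos(x)cos(y) - sin(x)sin(y). Subtracting, cos(x-y) - cos(x+y) = 2sin(x)sin(y); divide by 2.
So the two sides agree for all real values of x and y for which both sides are defined.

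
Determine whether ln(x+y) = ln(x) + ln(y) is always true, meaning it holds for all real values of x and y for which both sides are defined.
Claim: ln(x+y) = ln(x) + ln(y).
Test a specific point where both sides are defined: x = 3, y = 1.
LHS = ln(x+y) ≈ 1.3863
RHS = ln(x) + ln(y) ≈ 1.0986
Since 1.3863 ≠ 1.0986, the equation fails at this point, so it cannot hold for all real values of x and y for which both sides are defined.
ln(x) + ln(y) = ln(xy), not ln(x+y).

Conclusion: No, this is NOT an identity.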